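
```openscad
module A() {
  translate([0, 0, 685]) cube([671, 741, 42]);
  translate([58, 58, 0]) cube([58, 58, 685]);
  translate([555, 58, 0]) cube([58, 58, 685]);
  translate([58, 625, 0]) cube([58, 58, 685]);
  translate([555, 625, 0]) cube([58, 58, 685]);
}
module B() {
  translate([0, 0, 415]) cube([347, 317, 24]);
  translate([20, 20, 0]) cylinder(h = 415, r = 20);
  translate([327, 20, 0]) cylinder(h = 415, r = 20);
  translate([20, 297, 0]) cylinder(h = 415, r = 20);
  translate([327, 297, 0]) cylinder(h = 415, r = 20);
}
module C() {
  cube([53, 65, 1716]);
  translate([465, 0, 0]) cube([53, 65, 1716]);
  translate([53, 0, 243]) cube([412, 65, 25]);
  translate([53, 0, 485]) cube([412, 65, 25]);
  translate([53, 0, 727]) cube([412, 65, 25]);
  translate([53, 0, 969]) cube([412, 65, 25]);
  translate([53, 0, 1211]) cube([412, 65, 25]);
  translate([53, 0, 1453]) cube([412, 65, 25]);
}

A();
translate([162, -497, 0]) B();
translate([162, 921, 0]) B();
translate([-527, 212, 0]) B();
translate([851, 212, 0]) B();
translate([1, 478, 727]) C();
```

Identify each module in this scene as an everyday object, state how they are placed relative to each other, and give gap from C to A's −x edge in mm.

A is a table. B is a stool. C is a ladder. Four stools sit around the table at the −y, +y, −x, +x sides. The ladder is on top of the table. The gap from the ladder to the table's −x edge is 1 mm.

The ladder's min-x is at 1; the table's min-x is 0; gap = 1 mm.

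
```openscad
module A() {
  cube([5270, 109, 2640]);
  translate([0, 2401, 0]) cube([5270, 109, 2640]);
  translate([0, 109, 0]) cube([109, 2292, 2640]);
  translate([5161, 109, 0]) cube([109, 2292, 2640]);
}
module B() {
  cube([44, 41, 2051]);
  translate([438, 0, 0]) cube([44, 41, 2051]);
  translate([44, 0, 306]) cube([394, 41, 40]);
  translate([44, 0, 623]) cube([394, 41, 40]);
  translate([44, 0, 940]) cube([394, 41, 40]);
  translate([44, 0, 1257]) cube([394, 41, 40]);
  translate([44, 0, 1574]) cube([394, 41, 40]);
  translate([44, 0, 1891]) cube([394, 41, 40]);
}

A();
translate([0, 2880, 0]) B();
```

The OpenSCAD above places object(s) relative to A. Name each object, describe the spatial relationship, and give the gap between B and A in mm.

A is a house frame. B is a ladder. The ladder is on the floor beside the house frame on its +y side. The gap between the ladder and the house frame is 370 mm.

The ladder's nearest face is 370 mm from the house frame's +y face.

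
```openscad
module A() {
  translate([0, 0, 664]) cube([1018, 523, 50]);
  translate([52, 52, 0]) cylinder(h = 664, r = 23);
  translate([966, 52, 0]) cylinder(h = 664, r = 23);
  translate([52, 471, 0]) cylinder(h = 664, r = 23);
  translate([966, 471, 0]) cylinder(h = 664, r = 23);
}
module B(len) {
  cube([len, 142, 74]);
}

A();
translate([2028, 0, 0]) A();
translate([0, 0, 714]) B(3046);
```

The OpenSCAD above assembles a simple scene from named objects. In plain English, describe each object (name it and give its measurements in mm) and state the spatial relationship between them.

A is a table: top 1018 mm (x) × 523 mm (y), 50 mm thick, upper face at z = 714 mm, on four round legs of 46 mm diameter, each leg's bounding box inset 29 mm from the nearest pair of top edges, running from z = 0 to the bottom of the top.

B is a rectangular beam 3046 mm long (x), 142 mm deep (y), 74 mm thick (z).

The beam spans the tops of two tables placed 1010 mm apart, resting at z = 714 mm.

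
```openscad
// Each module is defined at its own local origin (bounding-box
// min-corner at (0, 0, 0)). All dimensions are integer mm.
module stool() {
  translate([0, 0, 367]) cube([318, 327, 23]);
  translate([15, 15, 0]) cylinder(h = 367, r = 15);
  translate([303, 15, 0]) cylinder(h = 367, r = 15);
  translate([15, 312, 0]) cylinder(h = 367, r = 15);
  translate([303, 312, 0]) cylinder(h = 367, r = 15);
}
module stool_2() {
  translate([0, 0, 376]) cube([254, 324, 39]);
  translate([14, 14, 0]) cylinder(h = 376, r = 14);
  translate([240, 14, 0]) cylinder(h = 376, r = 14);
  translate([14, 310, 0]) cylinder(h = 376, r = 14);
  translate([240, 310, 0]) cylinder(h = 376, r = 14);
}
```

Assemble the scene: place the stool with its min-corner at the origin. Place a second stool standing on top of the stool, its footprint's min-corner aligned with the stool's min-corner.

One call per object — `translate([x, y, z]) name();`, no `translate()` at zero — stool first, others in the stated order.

stool();
translate([0, 0, 390]) stool_2();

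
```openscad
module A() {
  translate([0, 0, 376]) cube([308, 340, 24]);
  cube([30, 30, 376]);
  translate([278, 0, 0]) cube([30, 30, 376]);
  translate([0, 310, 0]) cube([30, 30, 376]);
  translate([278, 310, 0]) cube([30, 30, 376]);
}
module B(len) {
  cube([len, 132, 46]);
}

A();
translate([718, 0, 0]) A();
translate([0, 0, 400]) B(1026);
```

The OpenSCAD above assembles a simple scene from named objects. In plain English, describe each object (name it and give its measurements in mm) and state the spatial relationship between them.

A is a four-legged stool. The seat is 308×340 mm, 24 mm thick, top at z = 400 mm. It stands on four square legs, each 30×30 mm in cross-section, from z = 0 to the seat underside, each flush with a corner of the seat.

B is a rectangular beam 1026 mm long (x), 132 mm deep (y), 46 mm thick (z).

The beam spans the tops of two stools placed 410 mm apart, resting at z = 400 mm.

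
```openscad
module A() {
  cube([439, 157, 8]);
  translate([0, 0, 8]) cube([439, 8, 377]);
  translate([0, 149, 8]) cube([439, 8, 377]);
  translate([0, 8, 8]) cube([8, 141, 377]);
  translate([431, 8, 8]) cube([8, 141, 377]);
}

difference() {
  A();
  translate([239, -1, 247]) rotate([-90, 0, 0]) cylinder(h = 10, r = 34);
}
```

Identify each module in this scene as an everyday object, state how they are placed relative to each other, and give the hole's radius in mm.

A is an open box. The open box has a circular hole through its front wall. The hole's radius is 34 mm.

The subtracted cylinder has r = 34 mm.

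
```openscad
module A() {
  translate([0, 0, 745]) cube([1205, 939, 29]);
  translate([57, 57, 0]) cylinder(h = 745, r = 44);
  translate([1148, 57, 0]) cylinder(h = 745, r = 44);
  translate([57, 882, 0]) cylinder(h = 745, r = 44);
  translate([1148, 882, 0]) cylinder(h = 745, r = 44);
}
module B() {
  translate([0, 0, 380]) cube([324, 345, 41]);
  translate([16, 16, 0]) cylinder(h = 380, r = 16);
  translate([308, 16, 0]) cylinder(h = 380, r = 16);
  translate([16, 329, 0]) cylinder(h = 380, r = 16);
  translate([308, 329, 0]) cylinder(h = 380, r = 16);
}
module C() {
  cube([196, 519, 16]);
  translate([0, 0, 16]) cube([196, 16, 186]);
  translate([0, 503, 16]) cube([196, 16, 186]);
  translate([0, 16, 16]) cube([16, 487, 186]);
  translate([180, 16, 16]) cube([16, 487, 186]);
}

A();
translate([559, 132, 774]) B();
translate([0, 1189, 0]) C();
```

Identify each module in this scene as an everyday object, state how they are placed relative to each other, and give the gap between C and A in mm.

A is a table. B is a stool. C is an open box. The stool is on top of the table. The open box is on the floor beside the table on its +y side. The gap between the open box and the table is 250 mm.

The open box's nearest face is 250 mm from the table's +y face.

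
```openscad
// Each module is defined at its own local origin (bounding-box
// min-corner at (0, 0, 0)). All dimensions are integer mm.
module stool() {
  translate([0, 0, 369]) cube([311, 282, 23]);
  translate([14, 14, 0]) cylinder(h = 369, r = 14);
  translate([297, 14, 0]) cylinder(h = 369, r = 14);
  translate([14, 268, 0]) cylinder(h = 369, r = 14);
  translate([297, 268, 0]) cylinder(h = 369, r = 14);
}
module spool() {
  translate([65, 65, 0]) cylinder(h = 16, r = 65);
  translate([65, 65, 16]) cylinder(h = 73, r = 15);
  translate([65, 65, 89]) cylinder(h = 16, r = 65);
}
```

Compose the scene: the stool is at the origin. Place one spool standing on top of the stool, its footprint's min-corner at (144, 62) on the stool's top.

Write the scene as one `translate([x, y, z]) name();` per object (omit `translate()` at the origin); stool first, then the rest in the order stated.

stool();
translate([144, 62, 392]) spool();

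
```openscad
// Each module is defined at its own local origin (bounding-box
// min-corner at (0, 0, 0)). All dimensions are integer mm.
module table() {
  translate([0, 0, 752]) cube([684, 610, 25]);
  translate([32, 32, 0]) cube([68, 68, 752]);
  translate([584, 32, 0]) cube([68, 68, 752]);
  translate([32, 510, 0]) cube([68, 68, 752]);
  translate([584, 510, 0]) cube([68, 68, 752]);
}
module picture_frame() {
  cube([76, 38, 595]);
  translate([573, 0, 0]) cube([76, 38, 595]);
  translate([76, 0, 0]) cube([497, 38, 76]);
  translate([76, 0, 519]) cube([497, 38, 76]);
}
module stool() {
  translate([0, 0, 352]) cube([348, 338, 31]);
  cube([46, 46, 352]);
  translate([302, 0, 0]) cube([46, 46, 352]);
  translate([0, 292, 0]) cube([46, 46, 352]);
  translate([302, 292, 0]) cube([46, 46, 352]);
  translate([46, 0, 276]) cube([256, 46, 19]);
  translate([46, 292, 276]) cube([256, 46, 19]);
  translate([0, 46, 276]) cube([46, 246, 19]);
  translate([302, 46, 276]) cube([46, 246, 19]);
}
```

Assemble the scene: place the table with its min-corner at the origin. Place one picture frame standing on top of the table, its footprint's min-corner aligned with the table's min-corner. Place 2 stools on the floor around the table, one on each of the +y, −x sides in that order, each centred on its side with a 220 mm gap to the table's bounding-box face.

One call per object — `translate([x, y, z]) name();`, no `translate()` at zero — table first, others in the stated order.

table();
translate([0, 0, 777]) picture_frame();
translate([168, 830, 0]) stool();
translate([-568, 136, 0]) stool();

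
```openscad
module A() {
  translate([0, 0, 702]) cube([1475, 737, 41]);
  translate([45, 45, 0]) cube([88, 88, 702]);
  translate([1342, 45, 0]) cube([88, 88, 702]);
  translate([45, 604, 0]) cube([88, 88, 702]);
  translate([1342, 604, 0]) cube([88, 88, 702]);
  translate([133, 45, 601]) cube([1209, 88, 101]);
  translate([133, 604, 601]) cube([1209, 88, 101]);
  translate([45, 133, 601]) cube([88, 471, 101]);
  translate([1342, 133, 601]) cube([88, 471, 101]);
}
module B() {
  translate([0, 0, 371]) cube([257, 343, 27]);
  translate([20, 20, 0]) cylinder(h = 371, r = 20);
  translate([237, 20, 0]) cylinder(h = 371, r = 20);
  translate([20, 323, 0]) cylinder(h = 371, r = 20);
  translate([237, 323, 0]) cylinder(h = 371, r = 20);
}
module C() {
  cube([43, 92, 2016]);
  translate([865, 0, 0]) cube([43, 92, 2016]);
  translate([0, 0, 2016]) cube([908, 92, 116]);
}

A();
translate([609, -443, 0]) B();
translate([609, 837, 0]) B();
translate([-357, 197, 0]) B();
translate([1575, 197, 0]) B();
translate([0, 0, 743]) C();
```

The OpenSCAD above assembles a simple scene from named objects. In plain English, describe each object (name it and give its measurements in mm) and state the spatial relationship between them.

A is a table with a 1475×737 mm rectangular top, 41 mm thick, top surface at z = 743 mm, supported by four 88×88 mm square legs, each inset 45 mm from the nearest pair of top edges, running from the floor. Four apron rails, 88 mm thick and 101 mm tall, run between adjacent legs with their top edges flush with the underside of the top and their outer faces flush with the legs' outer faces.

B is a four-legged stool. The seat is a 257×343×27 mm slab whose top surface is at z = 398 mm; four round legs, each 40 mm in diameter, run from the floor (z = 0) to the underside of the seat, each leg's axis is inset half a diameter from the nearest pair of seat edges (so the leg's bounding box is flush with the corner).

C is a door frame. The clear opening is 822 mm wide and 2016 mm high. Two 43 mm wide jambs, 92 mm deep, stand either side of the opening from the floor to the top of the opening. A 116 mm thick head sits across the top of both jambs, spanning the full outside width of the frame.

Four stools sit around the table at the −y, +y, −x, +x sides. The door frame is on top of the table.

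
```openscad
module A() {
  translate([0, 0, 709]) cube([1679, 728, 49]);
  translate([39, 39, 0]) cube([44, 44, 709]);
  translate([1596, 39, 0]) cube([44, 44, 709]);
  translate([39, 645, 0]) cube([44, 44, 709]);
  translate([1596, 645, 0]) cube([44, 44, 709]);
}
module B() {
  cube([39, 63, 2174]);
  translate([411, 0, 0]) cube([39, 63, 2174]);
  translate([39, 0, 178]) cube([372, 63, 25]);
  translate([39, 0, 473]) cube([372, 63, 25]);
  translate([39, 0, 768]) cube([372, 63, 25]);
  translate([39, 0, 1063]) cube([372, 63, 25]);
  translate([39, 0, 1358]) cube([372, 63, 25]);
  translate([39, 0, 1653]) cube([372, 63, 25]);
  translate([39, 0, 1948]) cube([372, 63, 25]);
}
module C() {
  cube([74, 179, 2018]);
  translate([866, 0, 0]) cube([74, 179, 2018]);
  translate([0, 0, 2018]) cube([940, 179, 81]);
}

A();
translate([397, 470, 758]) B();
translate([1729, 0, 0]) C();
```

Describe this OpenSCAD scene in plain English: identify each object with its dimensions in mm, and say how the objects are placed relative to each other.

A is a table: top 1679 mm (x) × 728 mm (y), 49 mm thick, upper face at z = 758 mm, on four 44×44 mm square legs, each inset 39 mm from the nearest pair of top edges, running from z = 0 to the bottom of the top.

B is a straight ladder. Two 39×63 mm vertical rails, 2174 mm tall, stand 450 mm apart (outside-to-outside) with their front faces coplanar on the −y side. 7 rungs, each 63 mm deep and 25 mm tall, span between the inner faces of the rails, front faces flush with the rails. The lowest rung's underside is at z = 178 mm and rungs are spaced 295 mm apart (underside to underside).

C is a door frame. The clear opening is 792 mm wide and 2018 mm high. Two 74 mm wide jambs, 179 mm deep, stand either side of the opening from the floor to the top of the opening. A 81 mm thick head sits across the top of both jambs, spanning the full outside width of the frame.

The ladder is on top of the table. The door frame is on the floor beside the table on its +x side.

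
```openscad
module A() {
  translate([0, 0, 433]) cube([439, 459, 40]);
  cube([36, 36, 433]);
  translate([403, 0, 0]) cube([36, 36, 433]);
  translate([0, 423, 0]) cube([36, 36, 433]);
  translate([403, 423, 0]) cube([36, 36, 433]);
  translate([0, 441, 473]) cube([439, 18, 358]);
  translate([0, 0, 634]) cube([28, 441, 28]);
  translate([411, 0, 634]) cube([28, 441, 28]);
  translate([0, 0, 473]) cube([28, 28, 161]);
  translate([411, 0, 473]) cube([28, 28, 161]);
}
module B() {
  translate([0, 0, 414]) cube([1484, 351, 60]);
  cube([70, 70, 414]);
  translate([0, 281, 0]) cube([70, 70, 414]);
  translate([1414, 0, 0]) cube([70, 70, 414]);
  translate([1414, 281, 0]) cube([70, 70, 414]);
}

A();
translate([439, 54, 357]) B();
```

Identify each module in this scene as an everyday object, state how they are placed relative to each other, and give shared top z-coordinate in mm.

A is a chair. B is a bench. The bench is beside the chair with their tops flush at z = 831. The shared top z-coordinate is 831 mm.

Both tops at z = 831 mm.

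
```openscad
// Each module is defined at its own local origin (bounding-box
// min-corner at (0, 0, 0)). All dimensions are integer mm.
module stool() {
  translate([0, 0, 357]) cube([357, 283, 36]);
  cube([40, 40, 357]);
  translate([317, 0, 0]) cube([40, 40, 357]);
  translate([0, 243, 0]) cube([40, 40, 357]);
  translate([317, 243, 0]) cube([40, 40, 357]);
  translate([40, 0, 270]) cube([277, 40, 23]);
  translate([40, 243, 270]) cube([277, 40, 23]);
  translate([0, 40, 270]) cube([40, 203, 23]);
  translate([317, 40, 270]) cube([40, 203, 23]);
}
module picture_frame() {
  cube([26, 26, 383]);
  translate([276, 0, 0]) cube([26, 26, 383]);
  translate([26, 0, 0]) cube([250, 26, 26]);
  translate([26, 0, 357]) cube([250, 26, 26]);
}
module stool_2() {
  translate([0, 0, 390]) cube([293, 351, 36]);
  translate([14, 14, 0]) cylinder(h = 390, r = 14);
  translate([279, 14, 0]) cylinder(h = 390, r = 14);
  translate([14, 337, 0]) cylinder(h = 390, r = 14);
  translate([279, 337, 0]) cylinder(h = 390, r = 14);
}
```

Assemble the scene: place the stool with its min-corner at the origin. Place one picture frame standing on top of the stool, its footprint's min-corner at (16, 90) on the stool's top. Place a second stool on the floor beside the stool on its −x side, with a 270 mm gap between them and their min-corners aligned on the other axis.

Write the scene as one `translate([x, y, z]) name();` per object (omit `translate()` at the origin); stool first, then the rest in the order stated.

stool();
translate([16, 90, 393]) picture_frame();
translate([-563, 0, 0]) stool_2();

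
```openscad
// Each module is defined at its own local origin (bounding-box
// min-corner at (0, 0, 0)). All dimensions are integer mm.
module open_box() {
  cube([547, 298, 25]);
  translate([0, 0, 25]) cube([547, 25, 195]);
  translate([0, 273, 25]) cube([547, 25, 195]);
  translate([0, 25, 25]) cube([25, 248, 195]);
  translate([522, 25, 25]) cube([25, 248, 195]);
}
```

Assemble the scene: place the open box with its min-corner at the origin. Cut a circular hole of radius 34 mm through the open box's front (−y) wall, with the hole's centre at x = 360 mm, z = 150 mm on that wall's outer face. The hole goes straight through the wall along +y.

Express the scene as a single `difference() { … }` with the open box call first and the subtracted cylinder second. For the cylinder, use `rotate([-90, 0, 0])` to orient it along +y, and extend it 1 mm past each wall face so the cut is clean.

difference() {
  open_box();
  translate([360, -1, 150]) rotate([-90, 0, 0]) cylinder(h = 27, r = 34);
}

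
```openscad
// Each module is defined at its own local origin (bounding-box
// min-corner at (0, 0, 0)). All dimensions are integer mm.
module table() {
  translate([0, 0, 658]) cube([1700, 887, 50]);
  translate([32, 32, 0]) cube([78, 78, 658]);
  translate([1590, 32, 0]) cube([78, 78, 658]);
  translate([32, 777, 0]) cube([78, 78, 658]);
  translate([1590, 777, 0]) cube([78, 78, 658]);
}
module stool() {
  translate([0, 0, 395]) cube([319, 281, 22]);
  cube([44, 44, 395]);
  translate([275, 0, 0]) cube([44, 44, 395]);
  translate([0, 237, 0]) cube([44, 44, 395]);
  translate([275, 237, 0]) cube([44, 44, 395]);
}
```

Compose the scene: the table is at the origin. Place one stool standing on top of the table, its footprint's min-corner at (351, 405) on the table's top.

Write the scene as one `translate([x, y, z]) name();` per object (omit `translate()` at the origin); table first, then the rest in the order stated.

table();
translate([351, 405, 708]) stool();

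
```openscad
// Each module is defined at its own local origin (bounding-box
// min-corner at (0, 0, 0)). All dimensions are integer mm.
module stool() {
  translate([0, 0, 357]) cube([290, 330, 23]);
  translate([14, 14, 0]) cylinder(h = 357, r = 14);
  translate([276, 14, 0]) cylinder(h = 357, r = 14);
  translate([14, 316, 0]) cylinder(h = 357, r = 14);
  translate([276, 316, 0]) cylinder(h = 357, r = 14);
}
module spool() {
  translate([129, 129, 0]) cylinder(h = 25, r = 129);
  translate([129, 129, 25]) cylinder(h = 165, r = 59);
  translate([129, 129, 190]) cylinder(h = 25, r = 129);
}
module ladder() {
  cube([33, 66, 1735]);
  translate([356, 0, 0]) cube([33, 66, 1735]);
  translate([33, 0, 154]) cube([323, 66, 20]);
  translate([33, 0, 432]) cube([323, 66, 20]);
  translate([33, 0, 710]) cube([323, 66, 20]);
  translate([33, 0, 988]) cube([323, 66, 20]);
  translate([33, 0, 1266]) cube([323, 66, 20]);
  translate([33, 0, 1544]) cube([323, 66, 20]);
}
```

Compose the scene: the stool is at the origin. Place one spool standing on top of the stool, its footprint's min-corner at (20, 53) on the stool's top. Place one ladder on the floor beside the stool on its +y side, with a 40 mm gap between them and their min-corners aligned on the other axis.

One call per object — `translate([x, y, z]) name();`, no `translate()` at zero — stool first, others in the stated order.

stool();
translate([20, 53, 380]) spool();
translate([0, 370, 0]) ladder();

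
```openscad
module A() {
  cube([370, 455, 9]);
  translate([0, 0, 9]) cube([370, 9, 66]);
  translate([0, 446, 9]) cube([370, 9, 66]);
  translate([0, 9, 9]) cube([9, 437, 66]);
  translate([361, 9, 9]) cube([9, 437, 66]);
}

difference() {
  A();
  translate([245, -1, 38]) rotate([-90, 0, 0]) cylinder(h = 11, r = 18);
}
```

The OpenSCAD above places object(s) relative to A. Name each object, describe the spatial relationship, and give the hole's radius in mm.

A is an open box. The open box has a circular hole through its front wall. The hole's radius is 18 mm.

The subtracted cylinder has r = 18 mm.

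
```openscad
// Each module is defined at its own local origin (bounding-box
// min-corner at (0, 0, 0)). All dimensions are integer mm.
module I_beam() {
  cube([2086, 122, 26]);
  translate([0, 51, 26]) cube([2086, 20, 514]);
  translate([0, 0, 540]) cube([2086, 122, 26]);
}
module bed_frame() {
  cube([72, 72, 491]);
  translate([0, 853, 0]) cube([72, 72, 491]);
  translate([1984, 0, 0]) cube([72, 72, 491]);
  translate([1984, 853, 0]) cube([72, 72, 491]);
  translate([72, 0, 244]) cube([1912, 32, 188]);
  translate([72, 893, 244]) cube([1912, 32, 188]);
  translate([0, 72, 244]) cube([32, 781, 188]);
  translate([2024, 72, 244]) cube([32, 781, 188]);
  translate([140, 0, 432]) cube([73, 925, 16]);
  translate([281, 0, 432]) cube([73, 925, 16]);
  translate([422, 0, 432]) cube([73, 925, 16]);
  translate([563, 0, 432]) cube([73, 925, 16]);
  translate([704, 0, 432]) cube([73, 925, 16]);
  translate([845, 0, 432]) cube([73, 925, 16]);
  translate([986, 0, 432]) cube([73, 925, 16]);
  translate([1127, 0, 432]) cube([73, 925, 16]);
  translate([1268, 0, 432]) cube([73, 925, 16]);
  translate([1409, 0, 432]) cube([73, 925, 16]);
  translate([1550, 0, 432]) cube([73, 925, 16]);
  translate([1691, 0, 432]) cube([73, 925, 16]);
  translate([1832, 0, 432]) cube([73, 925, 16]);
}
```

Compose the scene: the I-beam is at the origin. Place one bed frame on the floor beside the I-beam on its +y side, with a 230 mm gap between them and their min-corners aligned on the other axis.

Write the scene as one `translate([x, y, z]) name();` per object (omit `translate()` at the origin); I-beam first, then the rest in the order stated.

I_beam();
translate([0, 352, 0]) bed_frame();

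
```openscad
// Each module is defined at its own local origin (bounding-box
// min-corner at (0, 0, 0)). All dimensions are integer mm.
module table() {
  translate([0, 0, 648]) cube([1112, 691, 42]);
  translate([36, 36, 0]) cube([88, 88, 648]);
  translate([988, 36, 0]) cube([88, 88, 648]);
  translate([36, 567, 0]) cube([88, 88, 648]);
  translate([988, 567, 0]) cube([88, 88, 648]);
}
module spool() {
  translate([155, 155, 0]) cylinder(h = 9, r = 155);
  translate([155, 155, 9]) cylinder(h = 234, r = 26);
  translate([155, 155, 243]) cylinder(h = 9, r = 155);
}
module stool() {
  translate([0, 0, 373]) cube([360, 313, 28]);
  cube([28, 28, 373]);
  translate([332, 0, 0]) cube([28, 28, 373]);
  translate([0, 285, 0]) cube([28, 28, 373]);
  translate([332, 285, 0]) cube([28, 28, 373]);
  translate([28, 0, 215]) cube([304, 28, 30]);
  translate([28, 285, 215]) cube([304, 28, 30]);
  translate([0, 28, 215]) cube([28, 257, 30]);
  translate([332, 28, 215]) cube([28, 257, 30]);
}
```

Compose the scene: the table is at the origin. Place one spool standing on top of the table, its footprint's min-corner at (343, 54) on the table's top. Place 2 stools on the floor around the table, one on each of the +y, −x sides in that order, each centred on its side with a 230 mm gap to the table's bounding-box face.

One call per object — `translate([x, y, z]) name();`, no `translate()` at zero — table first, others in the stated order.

table();
translate([343, 54, 690]) spool();
translate([376, 921, 0]) stool();
translate([-590, 189, 0]) stool();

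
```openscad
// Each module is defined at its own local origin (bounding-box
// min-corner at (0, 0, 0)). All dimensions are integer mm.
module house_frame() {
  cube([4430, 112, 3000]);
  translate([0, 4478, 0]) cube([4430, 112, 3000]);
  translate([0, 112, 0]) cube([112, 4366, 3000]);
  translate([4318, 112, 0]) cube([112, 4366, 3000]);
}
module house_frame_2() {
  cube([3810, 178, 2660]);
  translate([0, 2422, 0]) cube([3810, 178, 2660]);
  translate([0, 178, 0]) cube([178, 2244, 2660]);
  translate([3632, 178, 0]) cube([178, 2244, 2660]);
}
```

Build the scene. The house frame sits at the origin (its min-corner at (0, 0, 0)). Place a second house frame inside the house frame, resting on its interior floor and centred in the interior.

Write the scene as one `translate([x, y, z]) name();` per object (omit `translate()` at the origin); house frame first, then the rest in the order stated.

house_frame();
translate([310, 995, 0]) house_frame_2();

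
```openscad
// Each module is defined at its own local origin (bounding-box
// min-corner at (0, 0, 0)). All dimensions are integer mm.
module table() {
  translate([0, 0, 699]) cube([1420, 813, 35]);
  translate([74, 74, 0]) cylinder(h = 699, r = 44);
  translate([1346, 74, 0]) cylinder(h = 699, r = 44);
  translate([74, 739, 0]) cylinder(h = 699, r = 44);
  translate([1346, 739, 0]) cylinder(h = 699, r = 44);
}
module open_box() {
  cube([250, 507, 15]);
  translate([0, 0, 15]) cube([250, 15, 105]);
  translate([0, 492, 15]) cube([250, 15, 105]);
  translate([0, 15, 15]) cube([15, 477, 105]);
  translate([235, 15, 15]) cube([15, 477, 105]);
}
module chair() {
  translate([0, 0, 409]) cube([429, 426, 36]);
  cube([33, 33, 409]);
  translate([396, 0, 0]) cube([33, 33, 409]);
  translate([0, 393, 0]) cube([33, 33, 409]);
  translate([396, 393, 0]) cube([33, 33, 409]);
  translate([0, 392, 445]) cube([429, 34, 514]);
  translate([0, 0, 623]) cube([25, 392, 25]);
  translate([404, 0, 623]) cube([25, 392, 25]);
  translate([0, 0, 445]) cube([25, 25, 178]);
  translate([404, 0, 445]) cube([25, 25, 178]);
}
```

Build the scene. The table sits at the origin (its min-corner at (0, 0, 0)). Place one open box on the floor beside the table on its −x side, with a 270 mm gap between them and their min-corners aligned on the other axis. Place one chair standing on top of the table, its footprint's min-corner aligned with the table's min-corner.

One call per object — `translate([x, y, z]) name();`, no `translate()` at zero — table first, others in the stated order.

table();
translate([-520, 0, 0]) open_box();
translate([0, 0, 734]) chair();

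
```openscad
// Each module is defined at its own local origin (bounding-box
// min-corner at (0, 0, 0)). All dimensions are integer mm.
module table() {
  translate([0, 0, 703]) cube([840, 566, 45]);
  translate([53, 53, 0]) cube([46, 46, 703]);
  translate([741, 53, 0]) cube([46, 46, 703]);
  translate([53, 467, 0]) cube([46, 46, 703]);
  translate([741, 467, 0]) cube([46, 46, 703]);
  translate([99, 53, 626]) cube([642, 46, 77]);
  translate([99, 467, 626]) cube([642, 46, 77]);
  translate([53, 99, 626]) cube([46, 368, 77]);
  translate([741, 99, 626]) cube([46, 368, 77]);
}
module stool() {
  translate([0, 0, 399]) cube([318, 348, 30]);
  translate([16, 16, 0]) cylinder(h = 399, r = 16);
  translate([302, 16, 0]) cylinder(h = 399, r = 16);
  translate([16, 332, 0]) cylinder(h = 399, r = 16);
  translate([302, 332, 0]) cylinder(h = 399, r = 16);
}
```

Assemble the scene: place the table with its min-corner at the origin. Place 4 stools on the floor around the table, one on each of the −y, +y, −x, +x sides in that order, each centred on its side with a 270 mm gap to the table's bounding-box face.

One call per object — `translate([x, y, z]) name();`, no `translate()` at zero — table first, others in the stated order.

table();
translate([261, -618, 0]) stool();
translate([261, 836, 0]) stool();
translate([-588, 109, 0]) stool();
translate([1110, 109, 0]) stool();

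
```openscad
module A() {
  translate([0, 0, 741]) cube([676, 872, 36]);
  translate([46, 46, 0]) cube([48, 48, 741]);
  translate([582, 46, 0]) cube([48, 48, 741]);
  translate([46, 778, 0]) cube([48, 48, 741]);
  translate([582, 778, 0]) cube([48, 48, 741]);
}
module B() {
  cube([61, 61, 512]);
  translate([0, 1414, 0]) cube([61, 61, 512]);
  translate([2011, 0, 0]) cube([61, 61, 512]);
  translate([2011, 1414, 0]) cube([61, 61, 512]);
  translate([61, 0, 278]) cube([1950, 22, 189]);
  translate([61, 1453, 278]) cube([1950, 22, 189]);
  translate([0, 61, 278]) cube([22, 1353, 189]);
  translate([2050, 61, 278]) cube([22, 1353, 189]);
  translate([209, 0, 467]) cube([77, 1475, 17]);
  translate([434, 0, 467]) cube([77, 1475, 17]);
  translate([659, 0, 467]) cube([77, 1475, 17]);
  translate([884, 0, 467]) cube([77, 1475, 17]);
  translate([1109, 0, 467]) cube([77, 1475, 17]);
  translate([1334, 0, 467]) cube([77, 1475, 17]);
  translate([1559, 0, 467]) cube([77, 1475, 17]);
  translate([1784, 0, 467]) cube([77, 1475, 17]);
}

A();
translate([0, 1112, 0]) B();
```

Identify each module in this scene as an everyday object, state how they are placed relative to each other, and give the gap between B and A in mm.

The bed frame's nearest face is 240 mm from the table's +y face.

A is a table. B is a bed frame. The bed frame is on the floor beside the table on its +y side. The gap between the bed frame and the table is 240 mm.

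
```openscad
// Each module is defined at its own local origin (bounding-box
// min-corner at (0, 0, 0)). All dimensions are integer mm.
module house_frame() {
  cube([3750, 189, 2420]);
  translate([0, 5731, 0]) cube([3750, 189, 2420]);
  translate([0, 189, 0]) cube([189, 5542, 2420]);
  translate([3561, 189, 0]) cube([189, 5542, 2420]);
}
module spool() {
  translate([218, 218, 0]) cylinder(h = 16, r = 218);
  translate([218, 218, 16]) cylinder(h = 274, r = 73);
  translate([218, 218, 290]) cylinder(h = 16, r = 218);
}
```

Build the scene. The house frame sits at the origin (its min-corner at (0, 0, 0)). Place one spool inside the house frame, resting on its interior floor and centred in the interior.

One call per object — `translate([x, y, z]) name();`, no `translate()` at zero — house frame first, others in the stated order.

house_frame();
translate([1657, 2742, 0]) spool();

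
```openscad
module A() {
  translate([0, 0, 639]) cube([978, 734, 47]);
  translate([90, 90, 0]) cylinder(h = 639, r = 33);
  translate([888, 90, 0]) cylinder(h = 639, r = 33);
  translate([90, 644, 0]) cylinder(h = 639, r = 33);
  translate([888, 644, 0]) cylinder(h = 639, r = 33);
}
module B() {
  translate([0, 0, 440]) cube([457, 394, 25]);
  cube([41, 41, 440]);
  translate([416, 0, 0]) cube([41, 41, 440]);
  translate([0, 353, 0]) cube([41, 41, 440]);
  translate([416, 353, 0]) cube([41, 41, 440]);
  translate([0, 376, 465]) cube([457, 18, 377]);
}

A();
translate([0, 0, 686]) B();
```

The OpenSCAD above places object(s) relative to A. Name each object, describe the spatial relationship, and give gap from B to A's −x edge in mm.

The chair's min-x is at 0; the table's min-x is 0; gap = 0 mm.

A is a table. B is a chair. The chair is on top of the table. The gap from the chair to the table's −x edge is 0 mm.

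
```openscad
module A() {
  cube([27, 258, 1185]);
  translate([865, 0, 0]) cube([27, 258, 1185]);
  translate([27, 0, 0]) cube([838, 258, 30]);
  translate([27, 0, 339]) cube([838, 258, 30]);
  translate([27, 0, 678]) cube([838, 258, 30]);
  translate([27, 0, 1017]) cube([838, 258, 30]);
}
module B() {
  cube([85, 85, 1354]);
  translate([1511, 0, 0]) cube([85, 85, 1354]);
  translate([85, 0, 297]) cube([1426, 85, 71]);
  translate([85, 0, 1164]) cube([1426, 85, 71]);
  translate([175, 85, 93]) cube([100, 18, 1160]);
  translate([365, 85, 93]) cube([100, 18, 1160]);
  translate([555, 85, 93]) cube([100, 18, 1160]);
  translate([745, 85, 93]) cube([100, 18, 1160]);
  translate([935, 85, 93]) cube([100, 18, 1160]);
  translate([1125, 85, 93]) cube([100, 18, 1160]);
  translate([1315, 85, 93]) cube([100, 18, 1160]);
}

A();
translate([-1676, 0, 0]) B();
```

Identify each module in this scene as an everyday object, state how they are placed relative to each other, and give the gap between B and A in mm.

A is a bookshelf. B is a fence section. The fence section is on the floor beside the bookshelf on its −x side. The gap between the fence section and the bookshelf is 80 mm.

The fence section's nearest face is 80 mm from the bookshelf's −x face.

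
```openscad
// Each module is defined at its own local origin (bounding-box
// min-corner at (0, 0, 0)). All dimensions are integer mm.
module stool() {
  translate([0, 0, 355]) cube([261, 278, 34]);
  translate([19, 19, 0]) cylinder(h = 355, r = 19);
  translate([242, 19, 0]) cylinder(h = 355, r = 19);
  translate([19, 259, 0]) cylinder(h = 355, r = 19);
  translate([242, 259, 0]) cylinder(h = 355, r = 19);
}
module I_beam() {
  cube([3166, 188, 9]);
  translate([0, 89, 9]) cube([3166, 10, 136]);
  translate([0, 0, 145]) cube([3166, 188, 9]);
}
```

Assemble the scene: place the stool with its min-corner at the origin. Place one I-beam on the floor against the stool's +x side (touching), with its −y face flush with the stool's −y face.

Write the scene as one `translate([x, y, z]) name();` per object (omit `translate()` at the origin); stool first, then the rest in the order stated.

stool();
translate([261, 0, 0]) I_beam();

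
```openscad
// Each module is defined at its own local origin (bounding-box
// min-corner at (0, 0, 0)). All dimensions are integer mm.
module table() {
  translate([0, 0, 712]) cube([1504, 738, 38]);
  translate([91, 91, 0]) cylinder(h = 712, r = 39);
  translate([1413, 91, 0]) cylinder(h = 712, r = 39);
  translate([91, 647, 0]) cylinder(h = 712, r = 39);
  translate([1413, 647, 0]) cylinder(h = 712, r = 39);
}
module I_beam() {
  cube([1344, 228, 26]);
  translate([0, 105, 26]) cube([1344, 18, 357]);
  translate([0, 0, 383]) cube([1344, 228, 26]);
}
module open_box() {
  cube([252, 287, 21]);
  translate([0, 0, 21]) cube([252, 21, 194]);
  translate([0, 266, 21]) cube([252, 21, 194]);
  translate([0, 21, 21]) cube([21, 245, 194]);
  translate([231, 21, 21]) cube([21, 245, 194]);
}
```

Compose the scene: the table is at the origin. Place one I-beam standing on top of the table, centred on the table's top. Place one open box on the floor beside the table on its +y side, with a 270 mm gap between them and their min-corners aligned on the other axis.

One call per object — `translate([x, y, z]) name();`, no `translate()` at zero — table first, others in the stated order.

table();
translate([80, 255, 750]) I_beam();
translate([0, 1008, 0]) open_box();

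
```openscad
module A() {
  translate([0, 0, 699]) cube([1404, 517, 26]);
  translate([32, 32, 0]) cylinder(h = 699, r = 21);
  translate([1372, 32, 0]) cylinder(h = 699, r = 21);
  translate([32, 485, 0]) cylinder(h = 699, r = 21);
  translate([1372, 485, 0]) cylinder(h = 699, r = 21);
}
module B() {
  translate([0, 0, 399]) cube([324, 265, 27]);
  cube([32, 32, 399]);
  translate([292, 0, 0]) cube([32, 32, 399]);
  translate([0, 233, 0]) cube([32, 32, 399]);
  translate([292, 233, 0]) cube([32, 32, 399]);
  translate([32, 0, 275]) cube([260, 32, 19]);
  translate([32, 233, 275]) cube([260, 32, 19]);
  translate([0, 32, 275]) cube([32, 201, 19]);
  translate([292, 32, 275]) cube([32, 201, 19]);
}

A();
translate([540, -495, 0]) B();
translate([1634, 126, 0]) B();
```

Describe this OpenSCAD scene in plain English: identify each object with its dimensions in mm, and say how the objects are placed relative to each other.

A is a table with a 1404×517 mm rectangular top, 26 mm thick, top surface at z = 725 mm, supported by four round legs of 42 mm diameter, each leg's bounding box inset 11 mm from the nearest pair of top edges, running from the floor.

B is a four-legged stool. The seat is a 324×265×27 mm slab whose top surface is at z = 426 mm; four square legs, each 32×32 mm in cross-section, run from the floor (z = 0) to the underside of the seat, each flush with a corner of the seat. Four stretchers, 32 mm wide and 19 mm tall, connect adjacent legs with their undersides at z = 275 mm, each running between the inner faces of the legs it joins and aligned with the legs' outer faces on the other axis.

Two stools sit around the table at the −y, +x sides.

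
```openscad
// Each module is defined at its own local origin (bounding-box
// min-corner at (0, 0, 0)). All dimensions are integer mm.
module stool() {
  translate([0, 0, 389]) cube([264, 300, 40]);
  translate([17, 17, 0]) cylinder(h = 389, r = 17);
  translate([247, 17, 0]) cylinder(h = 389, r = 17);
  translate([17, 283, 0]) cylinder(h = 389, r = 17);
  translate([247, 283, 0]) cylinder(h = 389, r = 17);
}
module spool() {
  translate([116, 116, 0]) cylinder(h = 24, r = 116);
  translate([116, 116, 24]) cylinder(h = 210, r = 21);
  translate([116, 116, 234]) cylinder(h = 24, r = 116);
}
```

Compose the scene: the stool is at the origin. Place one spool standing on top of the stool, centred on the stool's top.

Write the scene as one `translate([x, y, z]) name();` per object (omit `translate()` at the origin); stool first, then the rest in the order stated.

stool();
translate([16, 34, 429]) spool();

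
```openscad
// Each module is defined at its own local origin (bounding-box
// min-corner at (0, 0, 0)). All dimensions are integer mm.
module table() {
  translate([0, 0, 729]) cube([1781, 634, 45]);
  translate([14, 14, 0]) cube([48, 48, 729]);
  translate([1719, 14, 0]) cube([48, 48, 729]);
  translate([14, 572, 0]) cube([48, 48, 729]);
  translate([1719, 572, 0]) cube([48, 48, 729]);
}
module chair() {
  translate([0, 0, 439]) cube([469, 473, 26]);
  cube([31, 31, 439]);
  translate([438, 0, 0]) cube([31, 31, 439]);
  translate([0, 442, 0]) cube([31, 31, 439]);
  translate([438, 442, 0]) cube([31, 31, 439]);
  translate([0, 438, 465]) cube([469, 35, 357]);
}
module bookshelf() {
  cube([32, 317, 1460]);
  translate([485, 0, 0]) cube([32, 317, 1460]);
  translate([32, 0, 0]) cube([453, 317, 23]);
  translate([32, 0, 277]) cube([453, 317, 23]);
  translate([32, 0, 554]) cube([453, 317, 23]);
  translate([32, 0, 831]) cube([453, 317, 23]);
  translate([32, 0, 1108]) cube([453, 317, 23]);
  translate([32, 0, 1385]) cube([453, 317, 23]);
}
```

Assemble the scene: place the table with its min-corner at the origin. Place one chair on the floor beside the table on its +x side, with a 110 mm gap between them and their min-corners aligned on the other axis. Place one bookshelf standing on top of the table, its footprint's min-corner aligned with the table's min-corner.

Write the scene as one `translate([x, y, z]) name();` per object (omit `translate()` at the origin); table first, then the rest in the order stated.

table();
translate([1891, 0, 0]) chair();
translate([0, 0, 774]) bookshelf();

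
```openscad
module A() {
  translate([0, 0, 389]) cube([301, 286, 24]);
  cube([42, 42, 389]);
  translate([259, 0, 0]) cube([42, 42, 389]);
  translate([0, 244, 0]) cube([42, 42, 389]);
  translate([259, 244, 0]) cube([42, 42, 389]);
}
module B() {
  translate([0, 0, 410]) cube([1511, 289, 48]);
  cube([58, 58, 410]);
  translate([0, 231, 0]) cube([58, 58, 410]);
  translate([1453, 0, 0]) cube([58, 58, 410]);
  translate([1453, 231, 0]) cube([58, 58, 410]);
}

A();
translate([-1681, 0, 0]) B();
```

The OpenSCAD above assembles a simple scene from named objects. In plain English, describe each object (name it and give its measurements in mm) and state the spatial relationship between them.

A is a four-legged stool. The seat is a 301×286×24 mm slab whose top surface is at z = 413 mm; four square legs, each 42×42 mm in cross-section, run from the floor (z = 0) to the underside of the seat, each flush with a corner of the seat.

B is a long wooden bench with a 1511 mm (x) × 289 mm (y) seat, 48 mm thick, its top surface 458 mm above the floor. Four 58 mm square legs at the seat corners, flush with the edges, run from z = 0 to the seat underside.

The bench is on the floor beside the stool on its −x side.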